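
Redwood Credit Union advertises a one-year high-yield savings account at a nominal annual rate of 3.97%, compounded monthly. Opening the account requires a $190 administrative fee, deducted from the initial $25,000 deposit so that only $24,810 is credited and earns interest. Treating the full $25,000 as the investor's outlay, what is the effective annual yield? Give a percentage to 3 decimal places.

3.252%

Value after one year: 24,810 × (1 + 0.0397/12)^12 = 24,810 × 1.040430 = $25,813.08.
Effective yield on the $25,000 outlay: 25,813.08 / 25,000 − 1 = 0.032523 = 3.252%.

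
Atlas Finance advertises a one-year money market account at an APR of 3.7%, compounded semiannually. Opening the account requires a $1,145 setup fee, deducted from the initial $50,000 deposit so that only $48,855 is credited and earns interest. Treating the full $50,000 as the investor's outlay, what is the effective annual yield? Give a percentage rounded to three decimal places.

1.359%

Value after one year: 48,855 × (1 + 0.037/2)^2 = 48,855 × 1.037342 = $50,679.36.
Effective yield on the $50,000 outlay: 50,679.36 / 50,000 − 1 = 0.013587 = 1.359%.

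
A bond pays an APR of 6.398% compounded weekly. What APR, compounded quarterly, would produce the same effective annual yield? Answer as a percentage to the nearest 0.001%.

EAR = (1 + 0.06398/52)^52 − 1 = 0.066029.
Solve (1 + r/4)^4 = 1.066029: r/4 = 1.066029^(1/4) − 1 = 0.016114, so r = 0.064454 = 6.445%.

6.445%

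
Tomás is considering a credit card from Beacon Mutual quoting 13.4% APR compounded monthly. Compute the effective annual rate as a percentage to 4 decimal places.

14.2544%

EAR = (1 + 0.134/12)^12 − 1.
= (1 + 0.011167)^12 − 1 = 1.142544 − 1 = 14.2544%.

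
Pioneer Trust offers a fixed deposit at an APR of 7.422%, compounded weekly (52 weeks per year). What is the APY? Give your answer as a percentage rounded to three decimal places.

EAR = (1 + 0.07422/52)^52 − 1.
= 1.076987 − 1 = 7.699%.

7.699%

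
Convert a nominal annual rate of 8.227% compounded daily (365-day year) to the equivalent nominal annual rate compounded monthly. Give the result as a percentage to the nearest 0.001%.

EAR = (1 + 0.08227/365)^365 − 1 = 0.085739.
Solve (1 + r/12)^12 = 1.085739: r/12 = 1.085739^(1/12) − 1 = 0.006879, so r = 0.082543 = 8.254%.

8.254%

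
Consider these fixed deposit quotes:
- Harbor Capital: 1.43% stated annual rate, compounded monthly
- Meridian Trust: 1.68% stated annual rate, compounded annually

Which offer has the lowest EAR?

Harbor Capital

Harbor Capital: (1 + 0.0143/12)^12 − 1 = 1.439%
Meridian Trust: compounded annually, EAR = 1.680%
The lowest effective annual rate is Harbor Capital at 1.439%.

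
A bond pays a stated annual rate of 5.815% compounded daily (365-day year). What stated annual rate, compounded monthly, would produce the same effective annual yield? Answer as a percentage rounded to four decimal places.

5.8286%

EAR = (1 + 0.05815/365)^365 − 1 = 0.059869.
Solve (1 + r/12)^12 = 1.059869: r/12 = 1.059869^(1/12) − 1 = 0.004857, so r = 0.058286 = 5.8286%.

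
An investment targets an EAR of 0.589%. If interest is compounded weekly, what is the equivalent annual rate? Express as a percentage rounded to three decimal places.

(1 + r/52)^52 − 1 = 0.00589, so 1 + r/52 = 1.00589^(1/52).
r/52 = 0.000113, so r = 0.005873 = 0.587%.

0.587%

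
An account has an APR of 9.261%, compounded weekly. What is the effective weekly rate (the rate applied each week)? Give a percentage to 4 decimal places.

0.1781%

With a nominal annual rate compounded weekly, the periodic rate is the nominal rate divided by 52.
i = 0.09261 / 52 = 0.0017810 = 0.1781%.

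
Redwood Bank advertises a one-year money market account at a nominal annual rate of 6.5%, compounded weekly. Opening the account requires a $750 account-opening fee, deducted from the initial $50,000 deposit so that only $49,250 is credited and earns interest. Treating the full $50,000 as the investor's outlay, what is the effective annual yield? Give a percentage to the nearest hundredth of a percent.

Value after one year: 49,250 × (1 + 0.065/52)^52 = 49,250 × 1.067116 = $52,555.45.
Effective yield on the $50,000 outlay: 52,555.45 / 50,000 − 1 = 0.051109 = 5.11%.

5.11%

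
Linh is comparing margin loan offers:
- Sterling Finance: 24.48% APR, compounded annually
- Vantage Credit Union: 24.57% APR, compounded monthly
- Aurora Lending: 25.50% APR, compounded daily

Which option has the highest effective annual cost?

Sterling Finance: compounded annually, EAR = 24.480%
Vantage Credit Union: (1 + 0.2457/12)^12 − 1 = 27.535%
Aurora Lending: (1 + 0.2550/365)^365 − 1 = 29.035%
The highest effective annual rate is Aurora Lending at 29.035%.

Aurora Lending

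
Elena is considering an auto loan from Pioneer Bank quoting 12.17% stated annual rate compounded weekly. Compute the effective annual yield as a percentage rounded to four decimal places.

EAR = (1 + 0.1217/52)^52 − 1.
= 1.129255 − 1 = 12.9255%.

12.9255%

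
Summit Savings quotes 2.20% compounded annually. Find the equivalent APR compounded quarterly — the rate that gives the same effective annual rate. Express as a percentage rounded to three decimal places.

2.182%

Compounded annually, EAR = nominal = 0.022000.
Solve (1 + r/4)^4 = 1.022000: r/4 = 1.022000^(1/4) − 1 = 0.005455, so r = 0.021821 = 2.182%.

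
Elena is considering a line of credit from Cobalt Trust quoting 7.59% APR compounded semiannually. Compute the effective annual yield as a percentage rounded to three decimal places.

EAR = (1 + 0.0759/2)^2 − 1.
= (1 + 0.037950)^2 − 1 = 1.077340 − 1 = 7.734%.

7.734%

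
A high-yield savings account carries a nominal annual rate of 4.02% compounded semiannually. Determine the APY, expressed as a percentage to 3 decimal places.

EAR = (1 + 0.0402/2)^2 − 1.
= (1 + 0.020100)^2 − 1 = 1.040604 − 1 = 4.060%.

4.060%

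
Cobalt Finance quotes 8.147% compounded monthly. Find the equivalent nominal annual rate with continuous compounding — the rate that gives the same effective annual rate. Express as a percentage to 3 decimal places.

EAR = (1 + 0.08147/12)^12 − 1 = 0.084582.
Equivalent continuous rate: r = ln(1 + 0.084582) = 0.081195 = 8.119%.

8.119%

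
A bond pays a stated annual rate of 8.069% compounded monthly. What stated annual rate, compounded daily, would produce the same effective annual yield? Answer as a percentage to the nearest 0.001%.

8.043%

EAR = (1 + 0.08069/12)^12 − 1 = 0.083742.
Solve (1 + r/365)^365 = 1.083742: r/365 = 1.083742^(1/365) − 1 = 0.000220, so r = 0.080429 = 8.043%.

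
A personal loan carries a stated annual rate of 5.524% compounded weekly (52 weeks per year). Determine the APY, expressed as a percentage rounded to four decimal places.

5.6763%

EAR = (1 + 0.05524/52)^52 − 1.
= (1 + 0.001062)^52 − 1 = 1.056763 − 1 = 5.6763%.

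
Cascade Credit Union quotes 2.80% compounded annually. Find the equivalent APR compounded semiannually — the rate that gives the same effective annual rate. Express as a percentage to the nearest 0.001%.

2.781%

Compounded annually, EAR = nominal = 0.028000.
Solve (1 + r/2)^2 = 1.028000: r/2 = 1.028000^(1/2) − 1 = 0.013903, so r = 0.027807 = 2.781%.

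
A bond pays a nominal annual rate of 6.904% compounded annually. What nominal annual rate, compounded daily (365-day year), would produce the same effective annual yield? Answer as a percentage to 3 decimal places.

6.677%

Compounded annually, EAR = nominal = 0.069040.
Solve (1 + r/365)^365 = 1.069040: r/365 = 1.069040^(1/365) − 1 = 0.000183, so r = 0.066767 = 6.677%.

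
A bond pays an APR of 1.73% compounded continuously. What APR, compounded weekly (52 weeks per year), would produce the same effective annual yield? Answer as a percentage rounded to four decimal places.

1.7303%

EAR under continuous compounding: e^0.0173 − 1 = 0.017451.
Solve (1 + r/52)^52 = 1.017451: r/52 = 1.017451^(1/52) − 1 = 0.000333, so r = 0.017303 = 1.7303%.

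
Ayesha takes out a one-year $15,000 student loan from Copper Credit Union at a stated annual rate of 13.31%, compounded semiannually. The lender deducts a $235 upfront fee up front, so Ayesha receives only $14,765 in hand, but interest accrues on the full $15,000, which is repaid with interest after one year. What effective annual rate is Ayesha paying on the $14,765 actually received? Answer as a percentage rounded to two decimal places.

15.56%

Amount owed after one year: 15,000 × (1 + 0.1331/2)^2 = 15,000 × 1.137529 = $17,062.93.
Effective rate on net proceeds: 17,062.93 / 14,765 − 1 = 0.155634 = 15.56%.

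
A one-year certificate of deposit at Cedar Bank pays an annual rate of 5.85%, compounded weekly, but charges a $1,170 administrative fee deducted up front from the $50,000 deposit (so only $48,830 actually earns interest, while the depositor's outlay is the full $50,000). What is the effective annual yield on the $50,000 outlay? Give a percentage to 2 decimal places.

Value after one year: 48,830 × (1 + 0.0585/52)^52 = 48,830 × 1.060210 = $51,770.06.
Effective yield on the $50,000 outlay: 51,770.06 / 50,000 − 1 = 0.035401 = 3.54%.

3.54%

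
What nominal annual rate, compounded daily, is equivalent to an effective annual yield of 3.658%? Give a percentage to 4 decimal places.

(1 + r/365)^365 − 1 = 0.03658, so 1 + r/365 = 1.03658^(1/365).
r/365 = 0.000098, so r = 0.035929 = 3.5929%.

3.5929%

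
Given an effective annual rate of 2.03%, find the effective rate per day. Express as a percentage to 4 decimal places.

0.0055%

The per-day rate i satisfies (1 + i)^365 = 1 + 0.0203.
i = 1.0203^(1/365) − 1 = 0.0000551 = 0.0055%.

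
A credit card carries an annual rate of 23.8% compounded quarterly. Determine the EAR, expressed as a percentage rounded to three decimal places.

EAR = (1 + 0.238/4)^4 − 1.
= (1 + 0.059500)^4 − 1 = 1.260097 − 1 = 26.010%.

26.010%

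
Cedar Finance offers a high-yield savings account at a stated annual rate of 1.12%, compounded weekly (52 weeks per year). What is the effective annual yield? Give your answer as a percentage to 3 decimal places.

EAR = (1 + 0.0112/52)^52 − 1.
= (1 + 0.000215)^52 − 1 = 1.011262 − 1 = 1.126%.

1.126%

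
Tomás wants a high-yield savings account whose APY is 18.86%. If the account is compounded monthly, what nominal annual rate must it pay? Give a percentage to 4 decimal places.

17.4026%

(1 + r/12)^12 − 1 = 0.1886, so 1 + r/12 = 1.1886^(1/12).
r/12 = 0.014502, so r = 0.174026 = 17.4026%.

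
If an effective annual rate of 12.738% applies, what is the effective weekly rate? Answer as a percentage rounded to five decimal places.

0.23084%

The per-week rate i satisfies (1 + i)^52 = 1 + 0.12738.
i = 1.12738^(1/52) − 1 = 0.0023084 = 0.23084%.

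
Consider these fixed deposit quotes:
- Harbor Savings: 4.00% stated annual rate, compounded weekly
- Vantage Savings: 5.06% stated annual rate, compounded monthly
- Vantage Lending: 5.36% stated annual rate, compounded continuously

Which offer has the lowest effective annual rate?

Harbor Savings: (1 + 0.0400/52)^52 − 1 = 4.079%
Vantage Savings: (1 + 0.0506/12)^12 − 1 = 5.179%
Vantage Lending: e^0.0536 − 1 = 5.506%
The lowest effective annual rate is Harbor Savings at 4.079%.

Harbor Savings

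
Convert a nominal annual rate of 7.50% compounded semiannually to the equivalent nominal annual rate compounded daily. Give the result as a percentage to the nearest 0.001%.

7.364%

EAR = (1 + 0.0750/2)^2 − 1 = 0.076406.
Solve (1 + r/365)^365 = 1.076406: r/365 = 1.076406^(1/365) − 1 = 0.000202, so r = 0.073635 = 7.364%.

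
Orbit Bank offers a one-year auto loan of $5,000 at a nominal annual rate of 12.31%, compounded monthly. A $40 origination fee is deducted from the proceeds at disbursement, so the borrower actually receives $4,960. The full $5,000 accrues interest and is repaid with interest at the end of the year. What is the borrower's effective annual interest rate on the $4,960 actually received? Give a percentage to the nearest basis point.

13.94%

Amount owed after one year: 5,000 × (1 + 0.1231/12)^12 = 5,000 × 1.130288 = $5,651.44.
Effective rate on net proceeds: 5,651.44 / 4,960 − 1 = 0.139404 = 13.94%.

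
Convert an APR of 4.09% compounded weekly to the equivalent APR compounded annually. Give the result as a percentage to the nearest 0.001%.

EAR = (1 + 0.0409/52)^52 − 1 = 0.041731.
Compounded annually, the equivalent nominal rate is the EAR itself: 4.173%.

4.173%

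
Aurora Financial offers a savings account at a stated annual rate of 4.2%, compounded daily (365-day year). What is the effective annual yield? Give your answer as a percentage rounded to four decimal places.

4.2892%

EAR = (1 + 0.042/365)^365 − 1.
= (1 + 0.000115)^365 − 1 = 1.042892 − 1 = 4.2892%.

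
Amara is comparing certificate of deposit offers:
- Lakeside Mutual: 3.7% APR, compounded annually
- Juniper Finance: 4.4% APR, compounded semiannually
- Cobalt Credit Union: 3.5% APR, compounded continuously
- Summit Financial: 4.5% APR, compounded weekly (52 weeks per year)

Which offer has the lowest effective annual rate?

Cobalt Credit Union

Lakeside Mutual: compounded annually, EAR = 3.700%
Juniper Finance: (1 + 0.044/2)^2 − 1 = 4.448%
Cobalt Credit Union: e^0.035 − 1 = 3.562%
Summit Financial: (1 + 0.045/52)^52 − 1 = 4.601%
The lowest effective annual rate is Cobalt Credit Union at 3.562%.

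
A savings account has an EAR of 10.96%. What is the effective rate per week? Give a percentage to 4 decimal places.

0.2002%

The per-week rate i satisfies (1 + i)^52 = 1 + 0.1096.
i = 1.1096^(1/52) − 1 = 0.0020020 = 0.2002%.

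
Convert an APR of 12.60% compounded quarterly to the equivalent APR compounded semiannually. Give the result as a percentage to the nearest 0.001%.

EAR = (1 + 0.1260/4)^4 − 1 = 0.132080.
Solve (1 + r/2)^2 = 1.132080: r/2 = 1.132080^(1/2) − 1 = 0.063992, so r = 0.127985 = 12.798%.

12.798%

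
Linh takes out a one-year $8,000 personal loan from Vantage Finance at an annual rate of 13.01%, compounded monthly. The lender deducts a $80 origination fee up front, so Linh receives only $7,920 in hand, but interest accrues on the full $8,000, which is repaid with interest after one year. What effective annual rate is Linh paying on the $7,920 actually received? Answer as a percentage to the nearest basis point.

14.96%

Amount owed after one year: 8,000 × (1 + 0.1301/12)^12 = 8,000 × 1.138145 = $9,105.16.
Effective rate on net proceeds: 9,105.16 / 7,920 − 1 = 0.149641 = 14.96%.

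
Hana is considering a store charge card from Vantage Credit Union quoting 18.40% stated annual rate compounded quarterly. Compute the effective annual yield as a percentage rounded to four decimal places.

EAR = (1 + 0.1840/4)^4 − 1.
= (1 + 0.046000)^4 − 1 = 1.197090 − 1 = 19.7090%.

19.7090%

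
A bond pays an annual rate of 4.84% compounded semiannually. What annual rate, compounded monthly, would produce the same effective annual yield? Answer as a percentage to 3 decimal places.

EAR = (1 + 0.0484/2)^2 − 1 = 0.048986.
Solve (1 + r/12)^12 = 1.048986: r/12 = 1.048986^(1/12) − 1 = 0.003993, so r = 0.047919 = 4.792%.

4.792%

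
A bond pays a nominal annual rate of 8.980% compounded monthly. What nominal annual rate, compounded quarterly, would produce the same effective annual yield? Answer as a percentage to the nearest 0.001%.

EAR = (1 + 0.08980/12)^12 − 1 = 0.093590.
Solve (1 + r/4)^4 = 1.093590: r/4 = 1.093590^(1/4) − 1 = 0.022618, so r = 0.090474 = 9.047%.

9.047%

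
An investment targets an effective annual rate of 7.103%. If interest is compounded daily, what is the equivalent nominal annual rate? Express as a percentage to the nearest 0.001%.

(1 + r/365)^365 − 1 = 0.07103, so 1 + r/365 = 1.07103^(1/365).
r/365 = 0.000188, so r = 0.068627 = 6.863%.

6.863%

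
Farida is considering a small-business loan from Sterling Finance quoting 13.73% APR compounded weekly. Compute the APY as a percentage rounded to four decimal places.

EAR = (1 + 0.1373/52)^52 − 1.
= (1 + 0.002640)^52 − 1 = 1.146965 − 1 = 14.6965%.

14.6965%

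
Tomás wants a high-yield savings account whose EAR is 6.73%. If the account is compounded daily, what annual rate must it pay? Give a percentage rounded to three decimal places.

6.514%

(1 + r/365)^365 − 1 = 0.0673, so 1 + r/365 = 1.0673^(1/365).
r/365 = 0.000178, so r = 0.065138 = 6.514%.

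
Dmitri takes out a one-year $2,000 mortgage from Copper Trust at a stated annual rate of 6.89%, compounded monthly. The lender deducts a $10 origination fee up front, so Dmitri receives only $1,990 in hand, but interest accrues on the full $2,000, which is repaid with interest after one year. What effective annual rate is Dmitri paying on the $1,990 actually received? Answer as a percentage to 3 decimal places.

7.650%

Amount owed after one year: 2,000 × (1 + 0.0689/12)^12 = 2,000 × 1.071118 = $2,142.24.
Effective rate on net proceeds: 2,142.24 / 1,990 − 1 = 0.076500 = 7.650%.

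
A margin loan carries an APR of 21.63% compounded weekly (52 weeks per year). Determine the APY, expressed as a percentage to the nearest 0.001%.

24.092%

EAR = (1 + 0.2163/52)^52 − 1.
= 1.240918 − 1 = 24.092%.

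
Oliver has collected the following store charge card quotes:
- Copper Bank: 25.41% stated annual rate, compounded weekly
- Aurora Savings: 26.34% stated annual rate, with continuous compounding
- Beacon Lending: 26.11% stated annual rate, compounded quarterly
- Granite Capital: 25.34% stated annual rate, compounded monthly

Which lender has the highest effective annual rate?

Aurora Savings

Copper Bank: (1 + 0.2541/52)^52 − 1 = 28.850%
Aurora Savings: e^0.2634 − 1 = 30.135%
Beacon Lending: (1 + 0.2611/4)^4 − 1 = 28.780%
Granite Capital: (1 + 0.2534/12)^12 − 1 = 28.500%
The highest effective annual rate is Aurora Savings at 30.135%.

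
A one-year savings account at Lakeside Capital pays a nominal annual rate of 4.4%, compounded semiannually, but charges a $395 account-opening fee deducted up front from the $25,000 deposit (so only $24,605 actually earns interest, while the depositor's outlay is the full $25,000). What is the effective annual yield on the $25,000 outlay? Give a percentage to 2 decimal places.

2.80%

Value after one year: 24,605 × (1 + 0.044/2)^2 = 24,605 × 1.044484 = $25,699.53.
Effective yield on the $25,000 outlay: 25,699.53 / 25,000 − 1 = 0.027981 = 2.80%.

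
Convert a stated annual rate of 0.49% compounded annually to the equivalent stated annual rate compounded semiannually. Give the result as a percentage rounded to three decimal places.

0.489%

Compounded annually, EAR = nominal = 0.004900.
Solve (1 + r/2)^2 = 1.004900: r/2 = 1.004900^(1/2) − 1 = 0.002447, so r = 0.004894 = 0.489%.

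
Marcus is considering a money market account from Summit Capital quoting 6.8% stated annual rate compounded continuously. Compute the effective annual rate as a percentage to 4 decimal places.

With continuous compounding, EAR = e^0.068 − 1.
e^0.068 = 1.070365, so EAR = 0.070365 = 7.0365%.

7.0365%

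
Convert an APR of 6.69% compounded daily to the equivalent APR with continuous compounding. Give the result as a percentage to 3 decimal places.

6.689%

EAR = (1 + 0.0669/365)^365 − 1 = 0.069182.
Equivalent continuous rate: r = ln(1 + 0.069182) = 0.066894 = 6.689%.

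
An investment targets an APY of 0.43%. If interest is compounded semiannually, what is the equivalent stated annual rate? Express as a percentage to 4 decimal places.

0.4295%

(1 + r/2)^2 − 1 = 0.0043, so 1 + r/2 = 1.0043^(1/2).
r/2 = 0.002148, so r = 0.004295 = 0.4295%.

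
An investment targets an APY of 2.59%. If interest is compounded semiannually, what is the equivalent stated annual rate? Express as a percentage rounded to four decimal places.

(1 + r/2)^2 − 1 = 0.0259, so 1 + r/2 = 1.0259^(1/2).
r/2 = 0.012867, so r = 0.025734 = 2.5734%.

2.5734%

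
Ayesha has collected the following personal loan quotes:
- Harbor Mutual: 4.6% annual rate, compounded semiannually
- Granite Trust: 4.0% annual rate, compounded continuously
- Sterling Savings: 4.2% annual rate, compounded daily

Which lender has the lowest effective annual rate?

Granite Trust

Harbor Mutual: (1 + 0.046/2)^2 − 1 = 4.653%
Granite Trust: e^0.040 − 1 = 4.081%
Sterling Savings: (1 + 0.042/365)^365 − 1 = 4.289%
The lowest effective annual rate is Granite Trust at 4.081%.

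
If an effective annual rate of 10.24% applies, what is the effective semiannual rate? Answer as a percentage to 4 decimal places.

4.9952%

The per-half-year rate i satisfies (1 + i)^2 = 1 + 0.1024.
i = 1.1024^(1/2) − 1 = 0.0499524 = 4.9952%.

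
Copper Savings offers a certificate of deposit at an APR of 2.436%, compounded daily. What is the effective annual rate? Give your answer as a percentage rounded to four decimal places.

2.4658%

EAR = (1 + 0.02436/365)^365 − 1.
= 1.024658 − 1 = 2.4658%.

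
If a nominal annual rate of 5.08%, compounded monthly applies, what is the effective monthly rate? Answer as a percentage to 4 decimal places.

With a nominal annual rate compounded monthly, the periodic rate is the nominal rate divided by 12.
i = 0.0508 / 12 = 0.0042333 = 0.4233%.

0.4233%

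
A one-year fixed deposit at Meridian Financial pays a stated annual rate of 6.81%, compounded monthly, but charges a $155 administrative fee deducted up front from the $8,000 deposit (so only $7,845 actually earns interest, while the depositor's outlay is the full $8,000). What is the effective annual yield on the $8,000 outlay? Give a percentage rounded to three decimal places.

Value after one year: 7,845 × (1 + 0.0681/12)^12 = 7,845 × 1.070266 = $8,396.24.
Effective yield on the $8,000 outlay: 8,396.24 / 8,000 − 1 = 0.049530 = 4.953%.

4.953%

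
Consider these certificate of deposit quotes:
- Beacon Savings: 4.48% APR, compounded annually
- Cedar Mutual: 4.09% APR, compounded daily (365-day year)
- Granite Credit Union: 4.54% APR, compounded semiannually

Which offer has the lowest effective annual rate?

Beacon Savings: compounded annually, EAR = 4.480%
Cedar Mutual: (1 + 0.0409/365)^365 − 1 = 4.175%
Granite Credit Union: (1 + 0.0454/2)^2 − 1 = 4.592%
The lowest effective annual rate is Cedar Mutual at 4.175%.

Cedar Mutual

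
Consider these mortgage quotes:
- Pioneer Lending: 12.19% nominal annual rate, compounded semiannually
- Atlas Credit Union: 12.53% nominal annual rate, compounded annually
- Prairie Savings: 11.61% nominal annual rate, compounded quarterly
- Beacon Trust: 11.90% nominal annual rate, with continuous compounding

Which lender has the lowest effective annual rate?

Prairie Savings

Pioneer Lending: (1 + 0.1219/2)^2 − 1 = 12.561%
Atlas Credit Union: compounded annually, EAR = 12.530%
Prairie Savings: (1 + 0.1161/4)^4 − 1 = 12.125%
Beacon Trust: e^0.1190 − 1 = 12.637%
The lowest effective annual rate is Prairie Savings at 12.125%.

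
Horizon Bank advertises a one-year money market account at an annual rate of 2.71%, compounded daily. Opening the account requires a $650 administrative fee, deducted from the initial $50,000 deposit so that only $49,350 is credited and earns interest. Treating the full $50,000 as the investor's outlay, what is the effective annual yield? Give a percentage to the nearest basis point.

Value after one year: 49,350 × (1 + 0.0271/365)^365 = 49,350 × 1.027470 = $50,705.62.
Effective yield on the $50,000 outlay: 50,705.62 / 50,000 − 1 = 0.014112 = 1.41%.

1.41%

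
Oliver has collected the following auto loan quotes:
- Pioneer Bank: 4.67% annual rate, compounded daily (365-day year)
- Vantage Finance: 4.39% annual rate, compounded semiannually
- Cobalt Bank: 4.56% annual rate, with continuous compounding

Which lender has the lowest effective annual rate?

Pioneer Bank: (1 + 0.0467/365)^365 − 1 = 4.780%
Vantage Finance: (1 + 0.0439/2)^2 − 1 = 4.438%
Cobalt Bank: e^0.0456 − 1 = 4.666%
The lowest effective annual rate is Vantage Finance at 4.438%.

Vantage Finance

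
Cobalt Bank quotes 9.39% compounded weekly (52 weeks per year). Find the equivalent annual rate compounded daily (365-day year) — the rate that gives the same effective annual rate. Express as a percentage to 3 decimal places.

EAR = (1 + 0.0939/52)^52 − 1 = 0.098357.
Solve (1 + r/365)^365 = 1.098357: r/365 = 1.098357^(1/365) − 1 = 0.000257, so r = 0.093827 = 9.383%.

9.383%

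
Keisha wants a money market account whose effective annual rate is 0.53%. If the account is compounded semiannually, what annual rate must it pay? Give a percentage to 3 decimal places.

0.529%

(1 + r/2)^2 − 1 = 0.0053, so 1 + r/2 = 1.0053^(1/2).
r/2 = 0.002646, so r = 0.005293 = 0.529%.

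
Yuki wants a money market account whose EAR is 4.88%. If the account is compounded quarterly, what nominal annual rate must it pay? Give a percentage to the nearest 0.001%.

4.793%

(1 + r/4)^4 − 1 = 0.0488, so 1 + r/4 = 1.0488^(1/4).
r/4 = 0.011983, so r = 0.047932 = 4.793%.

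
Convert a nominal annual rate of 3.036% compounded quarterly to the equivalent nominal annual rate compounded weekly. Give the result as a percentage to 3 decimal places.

EAR = (1 + 0.03036/4)^4 − 1 = 0.030707.
Solve (1 + r/52)^52 = 1.030707: r/52 = 1.030707^(1/52) − 1 = 0.000582, so r = 0.030254 = 3.025%.

3.025%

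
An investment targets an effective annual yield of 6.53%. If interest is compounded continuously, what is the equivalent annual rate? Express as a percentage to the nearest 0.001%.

Continuous: nominal r satisfies e^r − 1 = 0.0653.
r = ln(1 + 0.0653) = ln(1.0653) = 0.063256 = 6.326%.

6.326%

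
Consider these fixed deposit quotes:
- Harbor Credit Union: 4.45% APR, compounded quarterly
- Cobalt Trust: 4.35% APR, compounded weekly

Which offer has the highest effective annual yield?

Harbor Credit Union

Harbor Credit Union: (1 + 0.0445/4)^4 − 1 = 4.525%
Cobalt Trust: (1 + 0.0435/52)^52 − 1 = 4.444%
The highest effective annual rate is Harbor Credit Union at 4.525%.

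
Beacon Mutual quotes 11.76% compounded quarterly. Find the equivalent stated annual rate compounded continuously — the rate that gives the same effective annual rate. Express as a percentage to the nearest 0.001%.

EAR = (1 + 0.1176/4)^4 − 1 = 0.122889.
Equivalent continuous rate: r = ln(1 + 0.122889) = 0.115904 = 11.590%.

11.590%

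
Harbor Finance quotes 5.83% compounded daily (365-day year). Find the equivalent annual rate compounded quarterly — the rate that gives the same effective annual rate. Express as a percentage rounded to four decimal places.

EAR = (1 + 0.0583/365)^365 − 1 = 0.060028.
Solve (1 + r/4)^4 = 1.060028: r/4 = 1.060028^(1/4) − 1 = 0.014681, so r = 0.058722 = 5.8722%.

5.8722%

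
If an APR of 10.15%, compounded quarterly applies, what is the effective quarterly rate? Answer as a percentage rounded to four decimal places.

With a nominal annual rate compounded quarterly, the periodic rate is the nominal rate divided by 4.
i = 0.1015 / 4 = 0.0253750 = 2.5375%.

2.5375%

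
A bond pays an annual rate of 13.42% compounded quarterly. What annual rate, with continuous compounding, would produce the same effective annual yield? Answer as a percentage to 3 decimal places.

EAR = (1 + 0.1342/4)^4 − 1 = 0.141106.
Equivalent continuous rate: r = ln(1 + 0.141106) = 0.131998 = 13.200%.

13.200%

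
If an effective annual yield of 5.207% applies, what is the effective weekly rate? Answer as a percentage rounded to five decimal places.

0.09766%

The per-week rate i satisfies (1 + i)^52 = 1 + 0.05207.
i = 1.05207^(1/52) − 1 = 0.0009766 = 0.09766%.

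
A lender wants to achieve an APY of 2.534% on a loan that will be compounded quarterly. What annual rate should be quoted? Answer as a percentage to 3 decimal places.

2.510%

(1 + r/4)^4 − 1 = 0.02534, so 1 + r/4 = 1.02534^(1/4).
r/4 = 0.006276, so r = 0.025103 = 2.510%.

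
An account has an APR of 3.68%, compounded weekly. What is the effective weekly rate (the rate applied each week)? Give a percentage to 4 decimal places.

With a nominal annual rate compounded weekly, the periodic rate is the nominal rate divided by 52.
i = 0.0368 / 52 = 0.0007077 = 0.0708%.

0.0708%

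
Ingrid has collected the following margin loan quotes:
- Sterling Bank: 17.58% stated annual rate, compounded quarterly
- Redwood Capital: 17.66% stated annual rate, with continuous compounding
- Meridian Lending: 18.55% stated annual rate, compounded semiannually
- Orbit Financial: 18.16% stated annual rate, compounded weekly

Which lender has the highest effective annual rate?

Orbit Financial

Sterling Bank: (1 + 0.1758/4)^4 − 1 = 18.773%
Redwood Capital: e^0.1766 − 1 = 19.315%
Meridian Lending: (1 + 0.1855/2)^2 − 1 = 19.410%
Orbit Financial: (1 + 0.1816/52)^52 − 1 = 19.876%
The highest effective annual rate is Orbit Financial at 19.876%.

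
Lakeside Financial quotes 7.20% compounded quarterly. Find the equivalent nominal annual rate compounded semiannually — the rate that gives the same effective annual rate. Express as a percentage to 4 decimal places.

7.2648%

EAR = (1 + 0.0720/4)^4 − 1 = 0.073967.
Solve (1 + r/2)^2 = 1.073967: r/2 = 1.073967^(1/2) − 1 = 0.036324, so r = 0.072648 = 7.2648%.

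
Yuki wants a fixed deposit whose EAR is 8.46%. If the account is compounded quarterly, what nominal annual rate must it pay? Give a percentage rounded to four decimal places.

8.2041%

(1 + r/4)^4 − 1 = 0.0846, so 1 + r/4 = 1.0846^(1/4).
r/4 = 0.020510, so r = 0.082041 = 8.2041%.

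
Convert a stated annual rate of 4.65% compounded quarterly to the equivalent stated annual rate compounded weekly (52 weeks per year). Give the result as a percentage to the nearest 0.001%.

4.625%

EAR = (1 + 0.0465/4)^4 − 1 = 0.047317.
Solve (1 + r/52)^52 = 1.047317: r/52 = 1.047317^(1/52) − 1 = 0.000889, so r = 0.046252 = 4.625%.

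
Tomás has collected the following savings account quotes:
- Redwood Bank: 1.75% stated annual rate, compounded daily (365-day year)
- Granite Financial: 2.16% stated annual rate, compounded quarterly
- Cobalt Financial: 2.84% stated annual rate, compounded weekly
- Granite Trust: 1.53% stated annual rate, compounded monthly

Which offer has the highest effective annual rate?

Redwood Bank: (1 + 0.0175/365)^365 − 1 = 1.765%
Granite Financial: (1 + 0.0216/4)^4 − 1 = 2.178%
Cobalt Financial: (1 + 0.0284/52)^52 − 1 = 2.880%
Granite Trust: (1 + 0.0153/12)^12 − 1 = 1.541%
The highest effective annual rate is Cobalt Financial at 2.880%.

Cobalt Financial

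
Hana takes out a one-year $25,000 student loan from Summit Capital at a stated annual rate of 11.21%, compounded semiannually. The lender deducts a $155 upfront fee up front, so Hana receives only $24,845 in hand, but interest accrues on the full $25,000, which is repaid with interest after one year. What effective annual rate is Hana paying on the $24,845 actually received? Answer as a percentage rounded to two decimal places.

12.22%

Amount owed after one year: 25,000 × (1 + 0.1121/2)^2 = 25,000 × 1.115242 = $27,881.04.
Effective rate on net proceeds: 27,881.04 / 24,845 − 1 = 0.122199 = 12.22%.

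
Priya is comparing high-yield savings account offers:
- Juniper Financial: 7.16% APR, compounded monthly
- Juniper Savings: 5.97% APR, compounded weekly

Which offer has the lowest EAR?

Juniper Savings

Juniper Financial: (1 + 0.0716/12)^12 − 1 = 7.400%
Juniper Savings: (1 + 0.0597/52)^52 − 1 = 6.148%
The lowest effective annual rate is Juniper Savings at 6.148%.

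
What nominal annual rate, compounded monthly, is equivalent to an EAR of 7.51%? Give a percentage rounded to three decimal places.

7.263%

(1 + r/12)^12 − 1 = 0.0751, so 1 + r/12 = 1.0751^(1/12).
r/12 = 0.006053, so r = 0.072633 = 7.263%.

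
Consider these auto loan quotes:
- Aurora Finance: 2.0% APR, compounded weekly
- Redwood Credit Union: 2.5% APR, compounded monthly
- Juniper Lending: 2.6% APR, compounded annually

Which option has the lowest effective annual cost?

Aurora Finance

Aurora Finance: (1 + 0.020/52)^52 − 1 = 2.020%
Redwood Credit Union: (1 + 0.025/12)^12 − 1 = 2.529%
Juniper Lending: compounded annually, EAR = 2.600%
The lowest effective annual rate is Aurora Finance at 2.020%.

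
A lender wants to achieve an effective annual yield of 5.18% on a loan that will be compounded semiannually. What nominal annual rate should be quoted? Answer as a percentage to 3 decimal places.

(1 + r/2)^2 − 1 = 0.0518, so 1 + r/2 = 1.0518^(1/2).
r/2 = 0.025573, so r = 0.051146 = 5.115%.

5.115%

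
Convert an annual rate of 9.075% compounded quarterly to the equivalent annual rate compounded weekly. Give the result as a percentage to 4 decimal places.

8.9813%

EAR = (1 + 0.09075/4)^4 − 1 = 0.093885.
Solve (1 + r/52)^52 = 1.093885: r/52 = 1.093885^(1/52) − 1 = 0.001727, so r = 0.089813 = 8.9813%.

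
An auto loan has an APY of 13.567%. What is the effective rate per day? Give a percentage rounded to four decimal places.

0.0349%

The per-day rate i satisfies (1 + i)^365 = 1 + 0.13567.
i = 1.13567^(1/365) − 1 = 0.0003486 = 0.0349%.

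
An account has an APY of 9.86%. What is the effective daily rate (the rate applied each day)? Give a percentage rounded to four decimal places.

0.0258%

The per-day rate i satisfies (1 + i)^365 = 1 + 0.0986.
i = 1.0986^(1/365) − 1 = 0.0002577 = 0.0258%.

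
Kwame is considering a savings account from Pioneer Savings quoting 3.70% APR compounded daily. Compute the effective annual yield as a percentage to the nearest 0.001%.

3.769%

EAR = (1 + 0.0370/365)^365 − 1.
= (1 + 0.000101)^365 − 1 = 1.037691 − 1 = 3.769%.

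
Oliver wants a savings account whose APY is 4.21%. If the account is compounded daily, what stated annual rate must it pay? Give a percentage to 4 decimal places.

(1 + r/365)^365 − 1 = 0.0421, so 1 + r/365 = 1.0421^(1/365).
r/365 = 0.000113, so r = 0.041240 = 4.1240%.

4.1240%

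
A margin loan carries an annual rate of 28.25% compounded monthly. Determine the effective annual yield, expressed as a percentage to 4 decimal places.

EAR = (1 + 0.2825/12)^12 − 1.
= (1 + 0.023542)^12 − 1 = 1.322106 − 1 = 32.2106%.

32.2106%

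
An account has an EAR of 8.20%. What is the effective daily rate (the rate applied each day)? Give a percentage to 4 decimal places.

The per-day rate i satisfies (1 + i)^365 = 1 + 0.0820.
i = 1.0820^(1/365) − 1 = 0.0002159 = 0.0216%.

0.0216%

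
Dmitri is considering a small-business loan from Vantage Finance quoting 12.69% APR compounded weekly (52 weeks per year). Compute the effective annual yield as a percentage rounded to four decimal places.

EAR = (1 + 0.1269/52)^52 − 1.
= (1 + 0.002440)^52 − 1 = 1.135128 − 1 = 13.5128%.

13.5128%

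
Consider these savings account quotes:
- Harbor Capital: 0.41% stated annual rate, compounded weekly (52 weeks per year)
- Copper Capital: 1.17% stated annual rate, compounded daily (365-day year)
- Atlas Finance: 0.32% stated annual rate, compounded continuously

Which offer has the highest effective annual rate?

Harbor Capital: (1 + 0.0041/52)^52 − 1 = 0.411%
Copper Capital: (1 + 0.0117/365)^365 − 1 = 1.177%
Atlas Finance: e^0.0032 − 1 = 0.321%
The highest effective annual rate is Copper Capital at 1.177%.

Copper Capital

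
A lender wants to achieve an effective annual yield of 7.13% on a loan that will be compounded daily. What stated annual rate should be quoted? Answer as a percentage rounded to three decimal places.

6.888%

(1 + r/365)^365 − 1 = 0.0713, so 1 + r/365 = 1.0713^(1/365).
r/365 = 0.000189, so r = 0.068879 = 6.888%.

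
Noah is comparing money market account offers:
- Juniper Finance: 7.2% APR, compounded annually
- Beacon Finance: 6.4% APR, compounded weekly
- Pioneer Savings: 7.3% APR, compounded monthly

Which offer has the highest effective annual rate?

Juniper Finance: compounded annually, EAR = 7.200%
Beacon Finance: (1 + 0.064/52)^52 − 1 = 6.605%
Pioneer Savings: (1 + 0.073/12)^12 − 1 = 7.549%
The highest effective annual rate is Pioneer Savings at 7.549%.

Pioneer Savings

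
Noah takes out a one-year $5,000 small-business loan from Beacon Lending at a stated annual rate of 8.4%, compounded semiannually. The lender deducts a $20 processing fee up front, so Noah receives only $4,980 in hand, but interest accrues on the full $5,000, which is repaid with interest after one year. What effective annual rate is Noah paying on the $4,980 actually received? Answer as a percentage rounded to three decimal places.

9.012%

Amount owed after one year: 5,000 × (1 + 0.084/2)^2 = 5,000 × 1.085764 = $5,428.82.
Effective rate on net proceeds: 5,428.82 / 4,980 − 1 = 0.090124 = 9.012%.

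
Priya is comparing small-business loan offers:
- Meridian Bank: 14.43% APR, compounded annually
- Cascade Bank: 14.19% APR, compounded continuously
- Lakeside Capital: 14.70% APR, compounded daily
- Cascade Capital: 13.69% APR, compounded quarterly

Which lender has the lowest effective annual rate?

Meridian Bank: compounded annually, EAR = 14.430%
Cascade Bank: e^0.1419 − 1 = 15.246%
Lakeside Capital: (1 + 0.1470/365)^365 − 1 = 15.832%
Cascade Capital: (1 + 0.1369/4)^4 − 1 = 14.409%
The lowest effective annual rate is Cascade Capital at 14.409%.

Cascade Capital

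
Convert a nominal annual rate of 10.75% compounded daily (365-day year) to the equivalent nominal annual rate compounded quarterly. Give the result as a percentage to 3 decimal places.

10.894%

EAR = (1 + 0.1075/365)^365 − 1 = 0.113473.
Solve (1 + r/4)^4 = 1.113473: r/4 = 1.113473^(1/4) − 1 = 0.027235, so r = 0.108941 = 10.894%.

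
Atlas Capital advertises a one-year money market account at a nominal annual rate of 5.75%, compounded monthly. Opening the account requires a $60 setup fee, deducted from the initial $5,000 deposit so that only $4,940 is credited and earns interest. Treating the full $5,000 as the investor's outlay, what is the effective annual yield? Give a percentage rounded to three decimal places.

Value after one year: 4,940 × (1 + 0.0575/12)^12 = 4,940 × 1.059040 = $5,231.66.
Effective yield on the $5,000 outlay: 5,231.66 / 5,000 − 1 = 0.046331 = 4.633%.

4.633%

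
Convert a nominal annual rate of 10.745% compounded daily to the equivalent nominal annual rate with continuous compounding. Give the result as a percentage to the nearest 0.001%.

EAR = (1 + 0.10745/365)^365 − 1 = 0.113418.
Equivalent continuous rate: r = ln(1 + 0.113418) = 0.107434 = 10.743%.

10.743%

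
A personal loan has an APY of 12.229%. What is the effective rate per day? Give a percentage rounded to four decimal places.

0.0316%

The per-day rate i satisfies (1 + i)^365 = 1 + 0.12229.
i = 1.12229^(1/365) − 1 = 0.0003161 = 0.0316%.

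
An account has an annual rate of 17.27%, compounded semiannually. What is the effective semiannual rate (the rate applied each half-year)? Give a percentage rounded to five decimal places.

8.63500%

With a nominal annual rate compounded semiannually, the periodic rate is the nominal rate divided by 2.
i = 0.1727 / 2 = 0.0863500 = 8.63500%.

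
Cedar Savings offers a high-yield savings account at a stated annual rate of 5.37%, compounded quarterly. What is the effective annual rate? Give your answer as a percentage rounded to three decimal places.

5.479%

EAR = (1 + 0.0537/4)^4 − 1.
= 1.054791 − 1 = 5.479%.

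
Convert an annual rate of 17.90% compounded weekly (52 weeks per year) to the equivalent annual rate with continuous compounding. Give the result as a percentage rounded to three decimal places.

17.869%

EAR = (1 + 0.1790/52)^52 − 1 = 0.195653.
Equivalent continuous rate: r = ln(1 + 0.195653) = 0.178693 = 17.869%.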